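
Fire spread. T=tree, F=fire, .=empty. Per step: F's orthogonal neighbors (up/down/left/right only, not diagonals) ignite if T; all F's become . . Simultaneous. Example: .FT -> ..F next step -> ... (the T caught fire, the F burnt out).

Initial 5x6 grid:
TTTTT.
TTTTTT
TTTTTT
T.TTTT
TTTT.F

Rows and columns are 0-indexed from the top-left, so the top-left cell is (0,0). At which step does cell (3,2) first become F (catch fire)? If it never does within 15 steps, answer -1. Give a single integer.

Step 1: cell (3,2)='T' (+1 fires, +1 burnt)
Step 2: cell (3,2)='T' (+2 fires, +1 burnt)
Step 3: cell (3,2)='T' (+3 fires, +2 burnt)
Step 4: cell (3,2)='F' (+4 fires, +3 burnt)
  -> target ignites at step 4
Step 5: cell (3,2)='.' (+4 fires, +4 burnt)
Step 6: cell (3,2)='.' (+4 fires, +4 burnt)
Step 7: cell (3,2)='.' (+4 fires, +4 burnt)
Step 8: cell (3,2)='.' (+3 fires, +4 burnt)
Step 9: cell (3,2)='.' (+1 fires, +3 burnt)
Step 10: cell (3,2)='.' (+0 fires, +1 burnt)
  fire out at step 10

4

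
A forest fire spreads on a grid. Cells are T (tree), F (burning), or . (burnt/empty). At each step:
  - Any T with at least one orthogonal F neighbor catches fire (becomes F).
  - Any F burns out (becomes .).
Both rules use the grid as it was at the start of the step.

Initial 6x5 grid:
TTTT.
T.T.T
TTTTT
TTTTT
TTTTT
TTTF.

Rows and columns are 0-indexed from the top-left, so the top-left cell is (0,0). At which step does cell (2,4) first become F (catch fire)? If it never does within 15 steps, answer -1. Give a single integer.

Step 1: cell (2,4)='T' (+2 fires, +1 burnt)
Step 2: cell (2,4)='T' (+4 fires, +2 burnt)
Step 3: cell (2,4)='T' (+5 fires, +4 burnt)
Step 4: cell (2,4)='F' (+4 fires, +5 burnt)
  -> target ignites at step 4
Step 5: cell (2,4)='.' (+4 fires, +4 burnt)
Step 6: cell (2,4)='.' (+2 fires, +4 burnt)
Step 7: cell (2,4)='.' (+3 fires, +2 burnt)
Step 8: cell (2,4)='.' (+1 fires, +3 burnt)
Step 9: cell (2,4)='.' (+0 fires, +1 burnt)
  fire out at step 9

4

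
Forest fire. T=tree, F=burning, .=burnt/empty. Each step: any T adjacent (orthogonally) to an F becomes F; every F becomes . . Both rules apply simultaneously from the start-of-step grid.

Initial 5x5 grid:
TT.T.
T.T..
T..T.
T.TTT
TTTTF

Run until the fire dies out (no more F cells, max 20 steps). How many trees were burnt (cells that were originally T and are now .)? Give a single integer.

Answer: 13

Derivation:
Step 1: +2 fires, +1 burnt (F count now 2)
Step 2: +2 fires, +2 burnt (F count now 2)
Step 3: +3 fires, +2 burnt (F count now 3)
Step 4: +1 fires, +3 burnt (F count now 1)
Step 5: +1 fires, +1 burnt (F count now 1)
Step 6: +1 fires, +1 burnt (F count now 1)
Step 7: +1 fires, +1 burnt (F count now 1)
Step 8: +1 fires, +1 burnt (F count now 1)
Step 9: +1 fires, +1 burnt (F count now 1)
Step 10: +0 fires, +1 burnt (F count now 0)
Fire out after step 10
Initially T: 15, now '.': 23
Total burnt (originally-T cells now '.'): 13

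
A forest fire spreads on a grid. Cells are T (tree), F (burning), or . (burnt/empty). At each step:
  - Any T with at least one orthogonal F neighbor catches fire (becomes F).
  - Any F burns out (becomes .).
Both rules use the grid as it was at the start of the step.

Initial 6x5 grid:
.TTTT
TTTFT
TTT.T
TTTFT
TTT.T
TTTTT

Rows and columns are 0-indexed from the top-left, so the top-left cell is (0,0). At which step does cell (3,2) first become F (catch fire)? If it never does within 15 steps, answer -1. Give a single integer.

Step 1: cell (3,2)='F' (+5 fires, +2 burnt)
  -> target ignites at step 1
Step 2: cell (3,2)='.' (+8 fires, +5 burnt)
Step 3: cell (3,2)='.' (+7 fires, +8 burnt)
Step 4: cell (3,2)='.' (+4 fires, +7 burnt)
Step 5: cell (3,2)='.' (+1 fires, +4 burnt)
Step 6: cell (3,2)='.' (+0 fires, +1 burnt)
  fire out at step 6

1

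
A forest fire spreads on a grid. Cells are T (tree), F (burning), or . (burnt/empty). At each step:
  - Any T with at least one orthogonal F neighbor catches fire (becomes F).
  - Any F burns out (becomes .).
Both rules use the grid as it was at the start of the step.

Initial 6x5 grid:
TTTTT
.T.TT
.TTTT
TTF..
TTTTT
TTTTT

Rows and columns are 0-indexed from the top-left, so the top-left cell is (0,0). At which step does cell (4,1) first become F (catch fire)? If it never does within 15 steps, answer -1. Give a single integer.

Step 1: cell (4,1)='T' (+3 fires, +1 burnt)
Step 2: cell (4,1)='F' (+6 fires, +3 burnt)
  -> target ignites at step 2
Step 3: cell (4,1)='.' (+7 fires, +6 burnt)
Step 4: cell (4,1)='.' (+5 fires, +7 burnt)
Step 5: cell (4,1)='.' (+3 fires, +5 burnt)
Step 6: cell (4,1)='.' (+0 fires, +3 burnt)
  fire out at step 6

2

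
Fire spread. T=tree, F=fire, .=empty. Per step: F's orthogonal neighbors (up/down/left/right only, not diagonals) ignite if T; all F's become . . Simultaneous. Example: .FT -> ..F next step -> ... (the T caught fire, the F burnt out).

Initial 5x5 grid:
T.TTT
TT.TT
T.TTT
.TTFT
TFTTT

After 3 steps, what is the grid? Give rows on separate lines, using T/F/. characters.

Step 1: 7 trees catch fire, 2 burn out
  T.TTT
  TT.TT
  T.TFT
  .FF.F
  F.FFT
Step 2: 4 trees catch fire, 7 burn out
  T.TTT
  TT.FT
  T.F.F
  .....
  ....F
Step 3: 2 trees catch fire, 4 burn out
  T.TFT
  TT..F
  T....
  .....
  .....

T.TFT
TT..F
T....
.....
.....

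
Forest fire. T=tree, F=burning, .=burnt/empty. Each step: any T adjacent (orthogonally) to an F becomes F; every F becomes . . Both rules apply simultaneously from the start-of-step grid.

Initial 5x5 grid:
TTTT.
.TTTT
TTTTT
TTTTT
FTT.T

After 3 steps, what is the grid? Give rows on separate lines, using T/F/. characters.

Step 1: 2 trees catch fire, 1 burn out
  TTTT.
  .TTTT
  TTTTT
  FTTTT
  .FT.T
Step 2: 3 trees catch fire, 2 burn out
  TTTT.
  .TTTT
  FTTTT
  .FTTT
  ..F.T
Step 3: 2 trees catch fire, 3 burn out
  TTTT.
  .TTTT
  .FTTT
  ..FTT
  ....T

TTTT.
.TTTT
.FTTT
..FTT
....T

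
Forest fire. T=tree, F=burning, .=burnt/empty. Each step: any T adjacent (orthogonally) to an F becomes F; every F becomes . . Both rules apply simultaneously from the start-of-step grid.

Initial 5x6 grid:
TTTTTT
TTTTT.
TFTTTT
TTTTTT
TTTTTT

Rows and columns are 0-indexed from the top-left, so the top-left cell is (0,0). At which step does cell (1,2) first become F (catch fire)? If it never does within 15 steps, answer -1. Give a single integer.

Step 1: cell (1,2)='T' (+4 fires, +1 burnt)
Step 2: cell (1,2)='F' (+7 fires, +4 burnt)
  -> target ignites at step 2
Step 3: cell (1,2)='.' (+7 fires, +7 burnt)
Step 4: cell (1,2)='.' (+5 fires, +7 burnt)
Step 5: cell (1,2)='.' (+3 fires, +5 burnt)
Step 6: cell (1,2)='.' (+2 fires, +3 burnt)
Step 7: cell (1,2)='.' (+0 fires, +2 burnt)
  fire out at step 7

2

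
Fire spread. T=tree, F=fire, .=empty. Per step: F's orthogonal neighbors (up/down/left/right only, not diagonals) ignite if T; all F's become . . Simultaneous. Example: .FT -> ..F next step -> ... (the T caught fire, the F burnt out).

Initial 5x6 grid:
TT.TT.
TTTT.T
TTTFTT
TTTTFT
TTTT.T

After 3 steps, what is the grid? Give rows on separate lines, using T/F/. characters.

Step 1: 5 trees catch fire, 2 burn out
  TT.TT.
  TTTF.T
  TTF.FT
  TTTF.F
  TTTT.T
Step 2: 7 trees catch fire, 5 burn out
  TT.FT.
  TTF..T
  TF...F
  TTF...
  TTTF.F
Step 3: 6 trees catch fire, 7 burn out
  TT..F.
  TF...F
  F.....
  TF....
  TTF...

TT..F.
TF...F
F.....
TF....
TTF...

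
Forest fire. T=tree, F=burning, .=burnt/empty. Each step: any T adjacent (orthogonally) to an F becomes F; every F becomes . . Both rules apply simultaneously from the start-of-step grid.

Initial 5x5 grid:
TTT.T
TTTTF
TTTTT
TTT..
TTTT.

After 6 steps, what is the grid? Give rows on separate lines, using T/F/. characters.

Step 1: 3 trees catch fire, 1 burn out
  TTT.F
  TTTF.
  TTTTF
  TTT..
  TTTT.
Step 2: 2 trees catch fire, 3 burn out
  TTT..
  TTF..
  TTTF.
  TTT..
  TTTT.
Step 3: 3 trees catch fire, 2 burn out
  TTF..
  TF...
  TTF..
  TTT..
  TTTT.
Step 4: 4 trees catch fire, 3 burn out
  TF...
  F....
  TF...
  TTF..
  TTTT.
Step 5: 4 trees catch fire, 4 burn out
  F....
  .....
  F....
  TF...
  TTFT.
Step 6: 3 trees catch fire, 4 burn out
  .....
  .....
  .....
  F....
  TF.F.

.....
.....
.....
F....
TF.F.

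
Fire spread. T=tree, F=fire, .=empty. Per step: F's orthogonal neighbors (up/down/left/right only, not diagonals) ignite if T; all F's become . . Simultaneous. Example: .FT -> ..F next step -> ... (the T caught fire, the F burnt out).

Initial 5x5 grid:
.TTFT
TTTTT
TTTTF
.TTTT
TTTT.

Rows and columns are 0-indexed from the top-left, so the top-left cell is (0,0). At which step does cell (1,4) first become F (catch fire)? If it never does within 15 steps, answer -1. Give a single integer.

Step 1: cell (1,4)='F' (+6 fires, +2 burnt)
  -> target ignites at step 1
Step 2: cell (1,4)='.' (+4 fires, +6 burnt)
Step 3: cell (1,4)='.' (+4 fires, +4 burnt)
Step 4: cell (1,4)='.' (+4 fires, +4 burnt)
Step 5: cell (1,4)='.' (+1 fires, +4 burnt)
Step 6: cell (1,4)='.' (+1 fires, +1 burnt)
Step 7: cell (1,4)='.' (+0 fires, +1 burnt)
  fire out at step 7

1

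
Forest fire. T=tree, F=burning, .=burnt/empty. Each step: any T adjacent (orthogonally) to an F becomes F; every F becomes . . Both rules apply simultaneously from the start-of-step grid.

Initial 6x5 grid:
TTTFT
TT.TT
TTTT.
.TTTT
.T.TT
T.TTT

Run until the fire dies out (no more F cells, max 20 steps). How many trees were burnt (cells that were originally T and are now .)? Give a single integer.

Step 1: +3 fires, +1 burnt (F count now 3)
Step 2: +3 fires, +3 burnt (F count now 3)
Step 3: +4 fires, +3 burnt (F count now 4)
Step 4: +5 fires, +4 burnt (F count now 5)
Step 5: +4 fires, +5 burnt (F count now 4)
Step 6: +3 fires, +4 burnt (F count now 3)
Step 7: +0 fires, +3 burnt (F count now 0)
Fire out after step 7
Initially T: 23, now '.': 29
Total burnt (originally-T cells now '.'): 22

Answer: 22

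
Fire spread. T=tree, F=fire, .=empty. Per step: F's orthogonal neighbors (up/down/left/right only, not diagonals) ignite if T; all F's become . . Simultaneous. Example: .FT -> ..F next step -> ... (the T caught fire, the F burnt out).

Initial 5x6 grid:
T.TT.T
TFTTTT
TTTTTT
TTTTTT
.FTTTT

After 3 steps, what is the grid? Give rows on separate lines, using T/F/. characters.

Step 1: 5 trees catch fire, 2 burn out
  T.TT.T
  F.FTTT
  TFTTTT
  TFTTTT
  ..FTTT
Step 2: 8 trees catch fire, 5 burn out
  F.FT.T
  ...FTT
  F.FTTT
  F.FTTT
  ...FTT
Step 3: 5 trees catch fire, 8 burn out
  ...F.T
  ....FT
  ...FTT
  ...FTT
  ....FT

...F.T
....FT
...FTT
...FTT
....FT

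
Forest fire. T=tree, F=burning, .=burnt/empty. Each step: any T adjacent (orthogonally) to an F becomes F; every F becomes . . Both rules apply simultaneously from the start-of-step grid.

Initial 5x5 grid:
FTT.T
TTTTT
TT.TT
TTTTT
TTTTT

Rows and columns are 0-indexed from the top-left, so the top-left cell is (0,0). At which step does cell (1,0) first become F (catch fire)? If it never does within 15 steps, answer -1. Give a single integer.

Step 1: cell (1,0)='F' (+2 fires, +1 burnt)
  -> target ignites at step 1
Step 2: cell (1,0)='.' (+3 fires, +2 burnt)
Step 3: cell (1,0)='.' (+3 fires, +3 burnt)
Step 4: cell (1,0)='.' (+3 fires, +3 burnt)
Step 5: cell (1,0)='.' (+4 fires, +3 burnt)
Step 6: cell (1,0)='.' (+4 fires, +4 burnt)
Step 7: cell (1,0)='.' (+2 fires, +4 burnt)
Step 8: cell (1,0)='.' (+1 fires, +2 burnt)
Step 9: cell (1,0)='.' (+0 fires, +1 burnt)
  fire out at step 9

1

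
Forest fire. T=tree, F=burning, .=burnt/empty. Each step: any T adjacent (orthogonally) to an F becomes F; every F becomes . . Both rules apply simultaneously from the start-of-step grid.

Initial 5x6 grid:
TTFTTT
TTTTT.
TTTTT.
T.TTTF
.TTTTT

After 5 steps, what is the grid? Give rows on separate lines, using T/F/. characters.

Step 1: 5 trees catch fire, 2 burn out
  TF.FTT
  TTFTT.
  TTTTT.
  T.TTF.
  .TTTTF
Step 2: 8 trees catch fire, 5 burn out
  F...FT
  TF.FT.
  TTFTF.
  T.TF..
  .TTTF.
Step 3: 7 trees catch fire, 8 burn out
  .....F
  F...F.
  TF.F..
  T.F...
  .TTF..
Step 4: 2 trees catch fire, 7 burn out
  ......
  ......
  F.....
  T.....
  .TF...
Step 5: 2 trees catch fire, 2 burn out
  ......
  ......
  ......
  F.....
  .F....

......
......
......
F.....
.F....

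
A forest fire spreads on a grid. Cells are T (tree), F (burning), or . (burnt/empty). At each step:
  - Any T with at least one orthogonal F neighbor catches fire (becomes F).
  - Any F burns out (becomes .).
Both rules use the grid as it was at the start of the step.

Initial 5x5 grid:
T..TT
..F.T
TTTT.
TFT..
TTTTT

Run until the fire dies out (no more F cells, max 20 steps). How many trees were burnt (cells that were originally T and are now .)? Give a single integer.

Step 1: +5 fires, +2 burnt (F count now 5)
Step 2: +4 fires, +5 burnt (F count now 4)
Step 3: +1 fires, +4 burnt (F count now 1)
Step 4: +1 fires, +1 burnt (F count now 1)
Step 5: +0 fires, +1 burnt (F count now 0)
Fire out after step 5
Initially T: 15, now '.': 21
Total burnt (originally-T cells now '.'): 11

Answer: 11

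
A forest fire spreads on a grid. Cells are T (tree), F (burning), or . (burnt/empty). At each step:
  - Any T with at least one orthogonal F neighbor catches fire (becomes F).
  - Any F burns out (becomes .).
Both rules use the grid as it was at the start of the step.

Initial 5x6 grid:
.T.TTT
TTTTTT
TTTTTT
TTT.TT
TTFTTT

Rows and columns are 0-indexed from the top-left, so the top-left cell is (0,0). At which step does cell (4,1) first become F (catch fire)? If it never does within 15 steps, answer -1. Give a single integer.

Step 1: cell (4,1)='F' (+3 fires, +1 burnt)
  -> target ignites at step 1
Step 2: cell (4,1)='.' (+4 fires, +3 burnt)
Step 3: cell (4,1)='.' (+6 fires, +4 burnt)
Step 4: cell (4,1)='.' (+5 fires, +6 burnt)
Step 5: cell (4,1)='.' (+5 fires, +5 burnt)
Step 6: cell (4,1)='.' (+2 fires, +5 burnt)
Step 7: cell (4,1)='.' (+1 fires, +2 burnt)
Step 8: cell (4,1)='.' (+0 fires, +1 burnt)
  fire out at step 8

1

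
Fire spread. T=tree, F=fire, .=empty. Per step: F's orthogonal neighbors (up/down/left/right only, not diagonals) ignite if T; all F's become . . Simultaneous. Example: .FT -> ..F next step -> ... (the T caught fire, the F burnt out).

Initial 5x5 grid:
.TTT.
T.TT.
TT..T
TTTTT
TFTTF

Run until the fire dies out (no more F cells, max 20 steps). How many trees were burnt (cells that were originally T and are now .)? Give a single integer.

Step 1: +5 fires, +2 burnt (F count now 5)
Step 2: +5 fires, +5 burnt (F count now 5)
Step 3: +1 fires, +5 burnt (F count now 1)
Step 4: +1 fires, +1 burnt (F count now 1)
Step 5: +0 fires, +1 burnt (F count now 0)
Fire out after step 5
Initially T: 17, now '.': 20
Total burnt (originally-T cells now '.'): 12

Answer: 12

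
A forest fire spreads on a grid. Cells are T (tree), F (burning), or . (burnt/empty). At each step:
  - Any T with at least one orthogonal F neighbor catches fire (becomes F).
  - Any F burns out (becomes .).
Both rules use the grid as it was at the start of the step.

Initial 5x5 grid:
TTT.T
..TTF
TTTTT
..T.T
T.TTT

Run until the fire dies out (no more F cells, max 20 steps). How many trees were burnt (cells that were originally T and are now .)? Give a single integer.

Answer: 16

Derivation:
Step 1: +3 fires, +1 burnt (F count now 3)
Step 2: +3 fires, +3 burnt (F count now 3)
Step 3: +3 fires, +3 burnt (F count now 3)
Step 4: +4 fires, +3 burnt (F count now 4)
Step 5: +3 fires, +4 burnt (F count now 3)
Step 6: +0 fires, +3 burnt (F count now 0)
Fire out after step 6
Initially T: 17, now '.': 24
Total burnt (originally-T cells now '.'): 16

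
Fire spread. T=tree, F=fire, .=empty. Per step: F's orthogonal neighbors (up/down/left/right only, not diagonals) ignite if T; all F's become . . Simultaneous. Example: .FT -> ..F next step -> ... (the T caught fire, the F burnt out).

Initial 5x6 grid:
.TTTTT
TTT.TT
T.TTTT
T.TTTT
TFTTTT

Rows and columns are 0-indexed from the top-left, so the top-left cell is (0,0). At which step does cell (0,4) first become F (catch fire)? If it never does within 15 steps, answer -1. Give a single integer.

Step 1: cell (0,4)='T' (+2 fires, +1 burnt)
Step 2: cell (0,4)='T' (+3 fires, +2 burnt)
Step 3: cell (0,4)='T' (+4 fires, +3 burnt)
Step 4: cell (0,4)='T' (+5 fires, +4 burnt)
Step 5: cell (0,4)='T' (+4 fires, +5 burnt)
Step 6: cell (0,4)='T' (+4 fires, +4 burnt)
Step 7: cell (0,4)='F' (+2 fires, +4 burnt)
  -> target ignites at step 7
Step 8: cell (0,4)='.' (+1 fires, +2 burnt)
Step 9: cell (0,4)='.' (+0 fires, +1 burnt)
  fire out at step 9

7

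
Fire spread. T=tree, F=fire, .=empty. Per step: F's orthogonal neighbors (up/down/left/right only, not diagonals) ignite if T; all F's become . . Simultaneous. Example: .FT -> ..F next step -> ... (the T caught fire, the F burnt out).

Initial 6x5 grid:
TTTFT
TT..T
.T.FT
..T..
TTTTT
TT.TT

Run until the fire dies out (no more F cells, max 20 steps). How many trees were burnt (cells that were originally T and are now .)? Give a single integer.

Step 1: +3 fires, +2 burnt (F count now 3)
Step 2: +2 fires, +3 burnt (F count now 2)
Step 3: +2 fires, +2 burnt (F count now 2)
Step 4: +2 fires, +2 burnt (F count now 2)
Step 5: +0 fires, +2 burnt (F count now 0)
Fire out after step 5
Initially T: 19, now '.': 20
Total burnt (originally-T cells now '.'): 9

Answer: 9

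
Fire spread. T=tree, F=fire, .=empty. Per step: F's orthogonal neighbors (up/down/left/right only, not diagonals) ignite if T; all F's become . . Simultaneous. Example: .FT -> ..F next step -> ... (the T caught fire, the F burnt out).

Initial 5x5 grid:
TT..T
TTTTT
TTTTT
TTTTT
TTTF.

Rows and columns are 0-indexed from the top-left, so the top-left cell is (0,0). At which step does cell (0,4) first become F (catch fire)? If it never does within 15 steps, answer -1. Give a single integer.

Step 1: cell (0,4)='T' (+2 fires, +1 burnt)
Step 2: cell (0,4)='T' (+4 fires, +2 burnt)
Step 3: cell (0,4)='T' (+5 fires, +4 burnt)
Step 4: cell (0,4)='T' (+4 fires, +5 burnt)
Step 5: cell (0,4)='F' (+3 fires, +4 burnt)
  -> target ignites at step 5
Step 6: cell (0,4)='.' (+2 fires, +3 burnt)
Step 7: cell (0,4)='.' (+1 fires, +2 burnt)
Step 8: cell (0,4)='.' (+0 fires, +1 burnt)
  fire out at step 8

5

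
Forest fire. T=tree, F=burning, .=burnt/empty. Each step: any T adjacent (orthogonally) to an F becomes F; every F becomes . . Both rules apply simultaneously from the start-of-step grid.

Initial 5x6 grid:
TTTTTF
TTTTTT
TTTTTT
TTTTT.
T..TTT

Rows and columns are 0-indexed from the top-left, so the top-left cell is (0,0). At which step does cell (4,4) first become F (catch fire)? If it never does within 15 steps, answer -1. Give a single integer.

Step 1: cell (4,4)='T' (+2 fires, +1 burnt)
Step 2: cell (4,4)='T' (+3 fires, +2 burnt)
Step 3: cell (4,4)='T' (+3 fires, +3 burnt)
Step 4: cell (4,4)='T' (+4 fires, +3 burnt)
Step 5: cell (4,4)='F' (+5 fires, +4 burnt)
  -> target ignites at step 5
Step 6: cell (4,4)='.' (+5 fires, +5 burnt)
Step 7: cell (4,4)='.' (+2 fires, +5 burnt)
Step 8: cell (4,4)='.' (+1 fires, +2 burnt)
Step 9: cell (4,4)='.' (+1 fires, +1 burnt)
Step 10: cell (4,4)='.' (+0 fires, +1 burnt)
  fire out at step 10

5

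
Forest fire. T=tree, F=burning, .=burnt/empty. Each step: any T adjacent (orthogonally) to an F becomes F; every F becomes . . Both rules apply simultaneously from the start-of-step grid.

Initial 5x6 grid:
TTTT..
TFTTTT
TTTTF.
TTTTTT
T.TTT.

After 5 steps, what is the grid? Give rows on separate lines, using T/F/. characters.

Step 1: 7 trees catch fire, 2 burn out
  TFTT..
  F.FTFT
  TFTF..
  TTTTFT
  T.TTT.
Step 2: 10 trees catch fire, 7 burn out
  F.FT..
  ...F.F
  F.F...
  TFTF.F
  T.TTF.
Step 3: 4 trees catch fire, 10 burn out
  ...F..
  ......
  ......
  F.F...
  T.TF..
Step 4: 2 trees catch fire, 4 burn out
  ......
  ......
  ......
  ......
  F.F...
Step 5: 0 trees catch fire, 2 burn out
  ......
  ......
  ......
  ......
  ......

......
......
......
......
......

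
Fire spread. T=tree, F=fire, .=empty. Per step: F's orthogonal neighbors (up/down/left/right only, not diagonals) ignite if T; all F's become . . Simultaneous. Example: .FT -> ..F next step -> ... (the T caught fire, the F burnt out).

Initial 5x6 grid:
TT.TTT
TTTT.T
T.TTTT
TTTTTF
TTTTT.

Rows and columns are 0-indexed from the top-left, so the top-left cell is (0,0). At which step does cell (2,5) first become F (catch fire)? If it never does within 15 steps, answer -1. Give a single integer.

Step 1: cell (2,5)='F' (+2 fires, +1 burnt)
  -> target ignites at step 1
Step 2: cell (2,5)='.' (+4 fires, +2 burnt)
Step 3: cell (2,5)='.' (+4 fires, +4 burnt)
Step 4: cell (2,5)='.' (+5 fires, +4 burnt)
Step 5: cell (2,5)='.' (+4 fires, +5 burnt)
Step 6: cell (2,5)='.' (+3 fires, +4 burnt)
Step 7: cell (2,5)='.' (+2 fires, +3 burnt)
Step 8: cell (2,5)='.' (+1 fires, +2 burnt)
Step 9: cell (2,5)='.' (+0 fires, +1 burnt)
  fire out at step 9

1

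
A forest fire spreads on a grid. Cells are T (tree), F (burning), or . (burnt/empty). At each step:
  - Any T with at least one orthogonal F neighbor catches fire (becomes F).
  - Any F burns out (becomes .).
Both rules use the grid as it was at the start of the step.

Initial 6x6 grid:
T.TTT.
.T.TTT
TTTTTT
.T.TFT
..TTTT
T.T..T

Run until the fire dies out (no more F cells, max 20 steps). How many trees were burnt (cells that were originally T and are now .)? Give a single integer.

Answer: 22

Derivation:
Step 1: +4 fires, +1 burnt (F count now 4)
Step 2: +5 fires, +4 burnt (F count now 5)
Step 3: +6 fires, +5 burnt (F count now 6)
Step 4: +3 fires, +6 burnt (F count now 3)
Step 5: +4 fires, +3 burnt (F count now 4)
Step 6: +0 fires, +4 burnt (F count now 0)
Fire out after step 6
Initially T: 24, now '.': 34
Total burnt (originally-T cells now '.'): 22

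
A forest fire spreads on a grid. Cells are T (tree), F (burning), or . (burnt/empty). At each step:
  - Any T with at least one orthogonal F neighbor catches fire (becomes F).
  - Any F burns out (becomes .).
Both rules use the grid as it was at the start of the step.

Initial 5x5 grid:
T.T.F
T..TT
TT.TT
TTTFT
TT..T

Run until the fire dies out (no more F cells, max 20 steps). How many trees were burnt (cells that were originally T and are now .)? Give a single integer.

Step 1: +4 fires, +2 burnt (F count now 4)
Step 2: +4 fires, +4 burnt (F count now 4)
Step 3: +3 fires, +4 burnt (F count now 3)
Step 4: +2 fires, +3 burnt (F count now 2)
Step 5: +1 fires, +2 burnt (F count now 1)
Step 6: +1 fires, +1 burnt (F count now 1)
Step 7: +0 fires, +1 burnt (F count now 0)
Fire out after step 7
Initially T: 16, now '.': 24
Total burnt (originally-T cells now '.'): 15

Answer: 15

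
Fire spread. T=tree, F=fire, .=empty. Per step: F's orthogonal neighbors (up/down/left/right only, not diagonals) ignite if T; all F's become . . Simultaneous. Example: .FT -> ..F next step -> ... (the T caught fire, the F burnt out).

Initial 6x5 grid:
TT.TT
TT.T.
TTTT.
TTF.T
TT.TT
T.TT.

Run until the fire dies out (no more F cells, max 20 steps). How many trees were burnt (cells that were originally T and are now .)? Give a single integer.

Answer: 16

Derivation:
Step 1: +2 fires, +1 burnt (F count now 2)
Step 2: +4 fires, +2 burnt (F count now 4)
Step 3: +4 fires, +4 burnt (F count now 4)
Step 4: +4 fires, +4 burnt (F count now 4)
Step 5: +2 fires, +4 burnt (F count now 2)
Step 6: +0 fires, +2 burnt (F count now 0)
Fire out after step 6
Initially T: 21, now '.': 25
Total burnt (originally-T cells now '.'): 16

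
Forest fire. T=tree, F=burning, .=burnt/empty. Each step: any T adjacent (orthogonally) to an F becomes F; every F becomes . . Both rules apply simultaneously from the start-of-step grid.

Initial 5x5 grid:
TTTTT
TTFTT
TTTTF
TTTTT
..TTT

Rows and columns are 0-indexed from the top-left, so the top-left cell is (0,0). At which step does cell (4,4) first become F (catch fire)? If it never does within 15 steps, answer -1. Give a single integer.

Step 1: cell (4,4)='T' (+7 fires, +2 burnt)
Step 2: cell (4,4)='F' (+8 fires, +7 burnt)
  -> target ignites at step 2
Step 3: cell (4,4)='.' (+5 fires, +8 burnt)
Step 4: cell (4,4)='.' (+1 fires, +5 burnt)
Step 5: cell (4,4)='.' (+0 fires, +1 burnt)
  fire out at step 5

2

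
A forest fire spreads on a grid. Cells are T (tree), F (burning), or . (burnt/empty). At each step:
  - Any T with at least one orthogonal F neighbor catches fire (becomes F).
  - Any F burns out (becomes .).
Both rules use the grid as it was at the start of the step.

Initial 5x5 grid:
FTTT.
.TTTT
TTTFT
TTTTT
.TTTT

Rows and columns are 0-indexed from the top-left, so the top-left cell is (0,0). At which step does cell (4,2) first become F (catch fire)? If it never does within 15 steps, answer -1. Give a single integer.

Step 1: cell (4,2)='T' (+5 fires, +2 burnt)
Step 2: cell (4,2)='T' (+9 fires, +5 burnt)
Step 3: cell (4,2)='F' (+4 fires, +9 burnt)
  -> target ignites at step 3
Step 4: cell (4,2)='.' (+2 fires, +4 burnt)
Step 5: cell (4,2)='.' (+0 fires, +2 burnt)
  fire out at step 5

3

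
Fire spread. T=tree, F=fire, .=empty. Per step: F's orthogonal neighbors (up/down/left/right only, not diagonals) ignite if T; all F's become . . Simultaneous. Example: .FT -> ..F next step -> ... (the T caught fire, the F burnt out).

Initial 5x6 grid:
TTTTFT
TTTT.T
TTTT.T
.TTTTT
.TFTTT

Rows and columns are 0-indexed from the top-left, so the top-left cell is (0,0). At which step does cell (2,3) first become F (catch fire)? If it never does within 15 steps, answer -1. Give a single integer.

Step 1: cell (2,3)='T' (+5 fires, +2 burnt)
Step 2: cell (2,3)='T' (+7 fires, +5 burnt)
Step 3: cell (2,3)='F' (+7 fires, +7 burnt)
  -> target ignites at step 3
Step 4: cell (2,3)='.' (+4 fires, +7 burnt)
Step 5: cell (2,3)='.' (+1 fires, +4 burnt)
Step 6: cell (2,3)='.' (+0 fires, +1 burnt)
  fire out at step 6

3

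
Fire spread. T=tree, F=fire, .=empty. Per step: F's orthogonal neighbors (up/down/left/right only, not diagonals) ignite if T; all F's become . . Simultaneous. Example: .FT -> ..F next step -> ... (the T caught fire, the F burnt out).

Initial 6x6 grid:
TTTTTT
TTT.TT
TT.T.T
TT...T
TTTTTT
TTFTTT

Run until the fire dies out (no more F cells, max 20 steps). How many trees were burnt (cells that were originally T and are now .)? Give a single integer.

Answer: 28

Derivation:
Step 1: +3 fires, +1 burnt (F count now 3)
Step 2: +4 fires, +3 burnt (F count now 4)
Step 3: +4 fires, +4 burnt (F count now 4)
Step 4: +3 fires, +4 burnt (F count now 3)
Step 5: +3 fires, +3 burnt (F count now 3)
Step 6: +4 fires, +3 burnt (F count now 4)
Step 7: +3 fires, +4 burnt (F count now 3)
Step 8: +3 fires, +3 burnt (F count now 3)
Step 9: +1 fires, +3 burnt (F count now 1)
Step 10: +0 fires, +1 burnt (F count now 0)
Fire out after step 10
Initially T: 29, now '.': 35
Total burnt (originally-T cells now '.'): 28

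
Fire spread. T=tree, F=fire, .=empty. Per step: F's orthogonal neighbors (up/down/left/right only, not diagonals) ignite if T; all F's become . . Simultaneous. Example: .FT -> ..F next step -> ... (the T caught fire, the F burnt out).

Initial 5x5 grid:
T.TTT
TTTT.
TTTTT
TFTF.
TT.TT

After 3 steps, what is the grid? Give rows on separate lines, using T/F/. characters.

Step 1: 6 trees catch fire, 2 burn out
  T.TTT
  TTTT.
  TFTFT
  F.F..
  TF.FT
Step 2: 7 trees catch fire, 6 burn out
  T.TTT
  TFTF.
  F.F.F
  .....
  F...F
Step 3: 3 trees catch fire, 7 burn out
  T.TFT
  F.F..
  .....
  .....
  .....

T.TFT
F.F..
.....
.....
.....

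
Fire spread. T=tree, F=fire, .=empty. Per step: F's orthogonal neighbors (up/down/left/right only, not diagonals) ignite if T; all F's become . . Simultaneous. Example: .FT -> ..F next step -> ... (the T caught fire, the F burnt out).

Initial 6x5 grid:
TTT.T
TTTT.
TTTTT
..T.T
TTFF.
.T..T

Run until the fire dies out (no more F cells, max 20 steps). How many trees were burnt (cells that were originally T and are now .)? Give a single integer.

Step 1: +2 fires, +2 burnt (F count now 2)
Step 2: +3 fires, +2 burnt (F count now 3)
Step 3: +3 fires, +3 burnt (F count now 3)
Step 4: +5 fires, +3 burnt (F count now 5)
Step 5: +3 fires, +5 burnt (F count now 3)
Step 6: +1 fires, +3 burnt (F count now 1)
Step 7: +0 fires, +1 burnt (F count now 0)
Fire out after step 7
Initially T: 19, now '.': 28
Total burnt (originally-T cells now '.'): 17

Answer: 17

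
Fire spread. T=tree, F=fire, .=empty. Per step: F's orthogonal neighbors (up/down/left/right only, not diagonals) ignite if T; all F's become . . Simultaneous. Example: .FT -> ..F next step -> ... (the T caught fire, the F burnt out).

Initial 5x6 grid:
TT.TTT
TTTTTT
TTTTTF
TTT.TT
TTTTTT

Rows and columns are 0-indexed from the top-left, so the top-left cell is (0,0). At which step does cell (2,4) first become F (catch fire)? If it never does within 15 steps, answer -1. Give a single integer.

Step 1: cell (2,4)='F' (+3 fires, +1 burnt)
  -> target ignites at step 1
Step 2: cell (2,4)='.' (+5 fires, +3 burnt)
Step 3: cell (2,4)='.' (+4 fires, +5 burnt)
Step 4: cell (2,4)='.' (+5 fires, +4 burnt)
Step 5: cell (2,4)='.' (+4 fires, +5 burnt)
Step 6: cell (2,4)='.' (+4 fires, +4 burnt)
Step 7: cell (2,4)='.' (+2 fires, +4 burnt)
Step 8: cell (2,4)='.' (+0 fires, +2 burnt)
  fire out at step 8

1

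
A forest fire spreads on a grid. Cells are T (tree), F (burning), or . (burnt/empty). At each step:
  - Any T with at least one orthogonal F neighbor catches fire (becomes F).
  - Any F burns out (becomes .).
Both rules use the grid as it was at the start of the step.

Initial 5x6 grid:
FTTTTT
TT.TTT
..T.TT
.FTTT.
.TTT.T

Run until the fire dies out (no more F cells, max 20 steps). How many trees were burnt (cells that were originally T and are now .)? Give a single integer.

Step 1: +4 fires, +2 burnt (F count now 4)
Step 2: +5 fires, +4 burnt (F count now 5)
Step 3: +3 fires, +5 burnt (F count now 3)
Step 4: +3 fires, +3 burnt (F count now 3)
Step 5: +3 fires, +3 burnt (F count now 3)
Step 6: +1 fires, +3 burnt (F count now 1)
Step 7: +0 fires, +1 burnt (F count now 0)
Fire out after step 7
Initially T: 20, now '.': 29
Total burnt (originally-T cells now '.'): 19

Answer: 19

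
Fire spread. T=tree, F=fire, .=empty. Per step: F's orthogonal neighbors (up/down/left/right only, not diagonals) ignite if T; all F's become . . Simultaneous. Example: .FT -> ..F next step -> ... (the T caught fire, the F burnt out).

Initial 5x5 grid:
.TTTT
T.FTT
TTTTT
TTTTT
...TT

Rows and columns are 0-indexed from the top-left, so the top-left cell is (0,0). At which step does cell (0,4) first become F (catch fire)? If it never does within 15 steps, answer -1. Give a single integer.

Step 1: cell (0,4)='T' (+3 fires, +1 burnt)
Step 2: cell (0,4)='T' (+6 fires, +3 burnt)
Step 3: cell (0,4)='F' (+5 fires, +6 burnt)
  -> target ignites at step 3
Step 4: cell (0,4)='.' (+4 fires, +5 burnt)
Step 5: cell (0,4)='.' (+1 fires, +4 burnt)
Step 6: cell (0,4)='.' (+0 fires, +1 burnt)
  fire out at step 6

3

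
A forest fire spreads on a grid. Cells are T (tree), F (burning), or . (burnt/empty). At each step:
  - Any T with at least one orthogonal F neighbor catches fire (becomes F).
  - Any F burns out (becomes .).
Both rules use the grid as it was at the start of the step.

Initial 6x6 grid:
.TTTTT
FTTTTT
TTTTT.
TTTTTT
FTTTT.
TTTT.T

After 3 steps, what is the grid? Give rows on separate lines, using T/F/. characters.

Step 1: 5 trees catch fire, 2 burn out
  .TTTTT
  .FTTTT
  FTTTT.
  FTTTTT
  .FTTT.
  FTTT.T
Step 2: 6 trees catch fire, 5 burn out
  .FTTTT
  ..FTTT
  .FTTT.
  .FTTTT
  ..FTT.
  .FTT.T
Step 3: 6 trees catch fire, 6 burn out
  ..FTTT
  ...FTT
  ..FTT.
  ..FTTT
  ...FT.
  ..FT.T

..FTTT
...FTT
..FTT.
..FTTT
...FT.
..FT.T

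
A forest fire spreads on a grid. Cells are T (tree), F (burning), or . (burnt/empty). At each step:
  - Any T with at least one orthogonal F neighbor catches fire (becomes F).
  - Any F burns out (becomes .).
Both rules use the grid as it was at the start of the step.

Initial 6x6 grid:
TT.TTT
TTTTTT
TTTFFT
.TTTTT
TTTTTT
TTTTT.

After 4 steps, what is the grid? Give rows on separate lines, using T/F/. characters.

Step 1: 6 trees catch fire, 2 burn out
  TT.TTT
  TTTFFT
  TTF..F
  .TTFFT
  TTTTTT
  TTTTT.
Step 2: 9 trees catch fire, 6 burn out
  TT.FFT
  TTF..F
  TF....
  .TF..F
  TTTFFT
  TTTTT.
Step 3: 8 trees catch fire, 9 burn out
  TT...F
  TF....
  F.....
  .F....
  TTF..F
  TTTFF.
Step 4: 4 trees catch fire, 8 burn out
  TF....
  F.....
  ......
  ......
  TF....
  TTF...

TF....
F.....
......
......
TF....
TTF...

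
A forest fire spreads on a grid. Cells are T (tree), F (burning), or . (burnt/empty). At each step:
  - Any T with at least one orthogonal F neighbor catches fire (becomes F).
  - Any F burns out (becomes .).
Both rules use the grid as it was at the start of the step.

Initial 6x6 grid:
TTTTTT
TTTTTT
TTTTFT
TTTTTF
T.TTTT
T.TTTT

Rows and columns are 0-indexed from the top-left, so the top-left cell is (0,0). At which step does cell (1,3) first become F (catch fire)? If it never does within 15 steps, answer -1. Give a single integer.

Step 1: cell (1,3)='T' (+5 fires, +2 burnt)
Step 2: cell (1,3)='F' (+7 fires, +5 burnt)
  -> target ignites at step 2
Step 3: cell (1,3)='.' (+7 fires, +7 burnt)
Step 4: cell (1,3)='.' (+6 fires, +7 burnt)
Step 5: cell (1,3)='.' (+4 fires, +6 burnt)
Step 6: cell (1,3)='.' (+2 fires, +4 burnt)
Step 7: cell (1,3)='.' (+1 fires, +2 burnt)
Step 8: cell (1,3)='.' (+0 fires, +1 burnt)
  fire out at step 8

2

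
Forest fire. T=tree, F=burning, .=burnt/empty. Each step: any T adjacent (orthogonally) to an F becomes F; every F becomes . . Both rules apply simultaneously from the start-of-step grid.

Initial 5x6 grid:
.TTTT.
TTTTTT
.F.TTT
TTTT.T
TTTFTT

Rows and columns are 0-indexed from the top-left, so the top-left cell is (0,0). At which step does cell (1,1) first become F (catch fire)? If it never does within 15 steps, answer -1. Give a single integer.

Step 1: cell (1,1)='F' (+5 fires, +2 burnt)
  -> target ignites at step 1
Step 2: cell (1,1)='.' (+8 fires, +5 burnt)
Step 3: cell (1,1)='.' (+5 fires, +8 burnt)
Step 4: cell (1,1)='.' (+3 fires, +5 burnt)
Step 5: cell (1,1)='.' (+2 fires, +3 burnt)
Step 6: cell (1,1)='.' (+0 fires, +2 burnt)
  fire out at step 6

1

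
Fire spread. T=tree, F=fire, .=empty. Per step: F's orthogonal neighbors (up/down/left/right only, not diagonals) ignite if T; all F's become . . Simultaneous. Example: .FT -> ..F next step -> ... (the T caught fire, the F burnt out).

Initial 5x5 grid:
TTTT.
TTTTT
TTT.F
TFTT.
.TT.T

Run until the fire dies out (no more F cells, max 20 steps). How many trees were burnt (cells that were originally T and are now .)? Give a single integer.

Step 1: +5 fires, +2 burnt (F count now 5)
Step 2: +6 fires, +5 burnt (F count now 6)
Step 3: +4 fires, +6 burnt (F count now 4)
Step 4: +2 fires, +4 burnt (F count now 2)
Step 5: +0 fires, +2 burnt (F count now 0)
Fire out after step 5
Initially T: 18, now '.': 24
Total burnt (originally-T cells now '.'): 17

Answer: 17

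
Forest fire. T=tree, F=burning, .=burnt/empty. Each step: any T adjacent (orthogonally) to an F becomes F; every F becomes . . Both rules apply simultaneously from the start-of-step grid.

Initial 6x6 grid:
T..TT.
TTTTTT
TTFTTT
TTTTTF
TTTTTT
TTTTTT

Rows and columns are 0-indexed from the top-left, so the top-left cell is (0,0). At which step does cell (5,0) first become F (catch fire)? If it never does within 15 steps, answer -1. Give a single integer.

Step 1: cell (5,0)='T' (+7 fires, +2 burnt)
Step 2: cell (5,0)='T' (+10 fires, +7 burnt)
Step 3: cell (5,0)='T' (+8 fires, +10 burnt)
Step 4: cell (5,0)='T' (+5 fires, +8 burnt)
Step 5: cell (5,0)='F' (+1 fires, +5 burnt)
  -> target ignites at step 5
Step 6: cell (5,0)='.' (+0 fires, +1 burnt)
  fire out at step 6

5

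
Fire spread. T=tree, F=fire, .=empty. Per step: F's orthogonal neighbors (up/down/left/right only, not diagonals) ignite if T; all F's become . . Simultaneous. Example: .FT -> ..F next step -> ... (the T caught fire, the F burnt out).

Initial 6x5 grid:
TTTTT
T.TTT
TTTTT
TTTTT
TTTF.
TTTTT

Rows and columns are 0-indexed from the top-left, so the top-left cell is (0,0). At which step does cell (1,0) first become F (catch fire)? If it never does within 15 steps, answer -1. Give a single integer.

Step 1: cell (1,0)='T' (+3 fires, +1 burnt)
Step 2: cell (1,0)='T' (+6 fires, +3 burnt)
Step 3: cell (1,0)='T' (+6 fires, +6 burnt)
Step 4: cell (1,0)='T' (+6 fires, +6 burnt)
Step 5: cell (1,0)='T' (+3 fires, +6 burnt)
Step 6: cell (1,0)='F' (+2 fires, +3 burnt)
  -> target ignites at step 6
Step 7: cell (1,0)='.' (+1 fires, +2 burnt)
Step 8: cell (1,0)='.' (+0 fires, +1 burnt)
  fire out at step 8

6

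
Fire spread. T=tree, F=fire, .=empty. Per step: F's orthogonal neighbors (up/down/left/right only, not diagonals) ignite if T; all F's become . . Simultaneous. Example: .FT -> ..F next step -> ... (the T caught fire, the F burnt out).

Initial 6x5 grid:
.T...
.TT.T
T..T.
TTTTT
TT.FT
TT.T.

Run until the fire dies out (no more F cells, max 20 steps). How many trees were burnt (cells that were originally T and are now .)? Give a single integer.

Answer: 13

Derivation:
Step 1: +3 fires, +1 burnt (F count now 3)
Step 2: +3 fires, +3 burnt (F count now 3)
Step 3: +1 fires, +3 burnt (F count now 1)
Step 4: +2 fires, +1 burnt (F count now 2)
Step 5: +3 fires, +2 burnt (F count now 3)
Step 6: +1 fires, +3 burnt (F count now 1)
Step 7: +0 fires, +1 burnt (F count now 0)
Fire out after step 7
Initially T: 17, now '.': 26
Total burnt (originally-T cells now '.'): 13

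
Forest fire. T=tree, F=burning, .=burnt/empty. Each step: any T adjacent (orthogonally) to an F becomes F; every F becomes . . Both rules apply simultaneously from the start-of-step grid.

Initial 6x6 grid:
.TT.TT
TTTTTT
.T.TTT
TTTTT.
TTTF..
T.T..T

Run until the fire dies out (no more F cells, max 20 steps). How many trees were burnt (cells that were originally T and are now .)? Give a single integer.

Answer: 24

Derivation:
Step 1: +2 fires, +1 burnt (F count now 2)
Step 2: +5 fires, +2 burnt (F count now 5)
Step 3: +4 fires, +5 burnt (F count now 4)
Step 4: +6 fires, +4 burnt (F count now 6)
Step 5: +4 fires, +6 burnt (F count now 4)
Step 6: +3 fires, +4 burnt (F count now 3)
Step 7: +0 fires, +3 burnt (F count now 0)
Fire out after step 7
Initially T: 25, now '.': 35
Total burnt (originally-T cells now '.'): 24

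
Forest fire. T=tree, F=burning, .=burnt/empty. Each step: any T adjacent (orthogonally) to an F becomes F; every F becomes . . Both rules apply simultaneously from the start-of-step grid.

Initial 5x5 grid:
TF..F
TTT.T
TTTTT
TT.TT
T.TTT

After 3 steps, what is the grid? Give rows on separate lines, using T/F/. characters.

Step 1: 3 trees catch fire, 2 burn out
  F....
  TFT.F
  TTTTT
  TT.TT
  T.TTT
Step 2: 4 trees catch fire, 3 burn out
  .....
  F.F..
  TFTTF
  TT.TT
  T.TTT
Step 3: 5 trees catch fire, 4 burn out
  .....
  .....
  F.FF.
  TF.TF
  T.TTT

.....
.....
F.FF.
TF.TF
T.TTT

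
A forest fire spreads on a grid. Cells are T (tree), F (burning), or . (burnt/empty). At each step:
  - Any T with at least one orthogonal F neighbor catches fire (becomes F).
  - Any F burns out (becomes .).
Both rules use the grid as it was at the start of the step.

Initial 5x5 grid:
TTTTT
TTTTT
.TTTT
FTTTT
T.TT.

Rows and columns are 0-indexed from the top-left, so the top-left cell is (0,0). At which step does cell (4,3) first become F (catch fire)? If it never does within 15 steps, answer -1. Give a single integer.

Step 1: cell (4,3)='T' (+2 fires, +1 burnt)
Step 2: cell (4,3)='T' (+2 fires, +2 burnt)
Step 3: cell (4,3)='T' (+4 fires, +2 burnt)
Step 4: cell (4,3)='F' (+6 fires, +4 burnt)
  -> target ignites at step 4
Step 5: cell (4,3)='.' (+4 fires, +6 burnt)
Step 6: cell (4,3)='.' (+2 fires, +4 burnt)
Step 7: cell (4,3)='.' (+1 fires, +2 burnt)
Step 8: cell (4,3)='.' (+0 fires, +1 burnt)
  fire out at step 8

4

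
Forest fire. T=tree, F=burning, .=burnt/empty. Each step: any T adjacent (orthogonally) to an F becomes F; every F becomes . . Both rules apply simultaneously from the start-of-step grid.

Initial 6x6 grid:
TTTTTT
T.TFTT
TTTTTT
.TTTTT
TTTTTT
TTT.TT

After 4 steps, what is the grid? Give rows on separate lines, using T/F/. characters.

Step 1: 4 trees catch fire, 1 burn out
  TTTFTT
  T.F.FT
  TTTFTT
  .TTTTT
  TTTTTT
  TTT.TT
Step 2: 6 trees catch fire, 4 burn out
  TTF.FT
  T....F
  TTF.FT
  .TTFTT
  TTTTTT
  TTT.TT
Step 3: 7 trees catch fire, 6 burn out
  TF...F
  T.....
  TF...F
  .TF.FT
  TTTFTT
  TTT.TT
Step 4: 6 trees catch fire, 7 burn out
  F.....
  T.....
  F.....
  .F...F
  TTF.FT
  TTT.TT

F.....
T.....
F.....
.F...F
TTF.FT
TTT.TT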